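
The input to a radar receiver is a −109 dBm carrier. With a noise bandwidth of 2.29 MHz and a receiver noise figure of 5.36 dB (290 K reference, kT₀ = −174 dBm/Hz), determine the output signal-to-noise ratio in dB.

Noise floor: N = −174 + 10 log₁₀(B) + NF
10 log₁₀(2.29×10⁶) = 63.6 dB
N = −174 + 63.6 + 5.36 = −105.04 dBm
SNR = P_sig − N = −109 − (−105.04) = −3.96 dB → −4.0 dB

−4.0 dB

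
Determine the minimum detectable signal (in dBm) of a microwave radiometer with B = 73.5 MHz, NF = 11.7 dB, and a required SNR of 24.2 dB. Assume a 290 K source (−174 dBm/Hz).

Sensitivity = −174 + 10 log₁₀(B) + NF + SNR_min
= −174 + 78.66 + 11.7 + 24.2
= −59.44 dBm → −59.4 dBm

−59.4 dBm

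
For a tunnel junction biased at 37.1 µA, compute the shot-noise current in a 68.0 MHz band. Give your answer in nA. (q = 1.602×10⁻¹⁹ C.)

I_n = √(2qI·B)
2qI·B = 2 × 1.602×10⁻¹⁹ × 3.71×10⁻⁵ × 6.80×10⁷ = 8.08×10⁻¹⁶ A²
I_n = √(8.08×10⁻¹⁶) = 2.84×10⁻⁸ A = 28.4 nA

28.4 nA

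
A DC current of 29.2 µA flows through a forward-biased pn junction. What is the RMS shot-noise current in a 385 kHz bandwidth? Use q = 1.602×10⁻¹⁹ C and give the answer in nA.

I_n = √(2qI·B)
2qI·B = 2 × 1.602×10⁻¹⁹ × 2.92×10⁻⁵ × 3.85×10⁵ = 3.60×10⁻¹⁸ A²
I_n = √(3.60×10⁻¹⁸) = 1.90×10⁻⁹ A = 1.90 nA

1.90 nA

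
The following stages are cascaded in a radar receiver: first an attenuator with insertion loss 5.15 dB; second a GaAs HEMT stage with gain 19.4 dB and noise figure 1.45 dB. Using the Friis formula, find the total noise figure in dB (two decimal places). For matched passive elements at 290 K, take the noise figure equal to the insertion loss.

Convert to linear (a loss of L dB is a gain of −L dB): F_i = 10^(NF_i/10), G_i = 10^(G_i,dB/10)
  Stage 1: F_1 = 10^(5.15/10) = 3.273, G_1 = 10^(−5.15/10) = 0.3055
  Stage 2: F_2 = 10^(1.45/10) = 1.396, G_2 = 10^(19.4/10) = 87.10
Friis cascade:
  F = 3.273 + (1.396 − 1)/0.3055 = 4.571
NF = 10 log₁₀(4.571) = 6.60 dB

6.60 dB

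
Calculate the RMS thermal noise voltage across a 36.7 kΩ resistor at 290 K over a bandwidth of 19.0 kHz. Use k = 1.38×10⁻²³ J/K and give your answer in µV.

V_n = √(4kTRB)
4kTRB = 4 × 1.38×10⁻²³ × 290 × 3.67×10⁴ × 1.90×10⁴ = 1.12×10⁻¹¹ V²
V_n = √(1.12×10⁻¹¹) = 3.34×10⁻⁶ V = 3.34 µV

3.34 µV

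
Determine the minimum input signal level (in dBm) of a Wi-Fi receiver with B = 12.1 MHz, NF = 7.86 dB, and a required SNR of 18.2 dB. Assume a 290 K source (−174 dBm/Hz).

−77.1 dBm

Sensitivity = −174 + 10 log₁₀(B) + NF + SNR_min
= −174 + 70.83 + 7.86 + 18.2
= −77.11 dBm → −77.1 dBm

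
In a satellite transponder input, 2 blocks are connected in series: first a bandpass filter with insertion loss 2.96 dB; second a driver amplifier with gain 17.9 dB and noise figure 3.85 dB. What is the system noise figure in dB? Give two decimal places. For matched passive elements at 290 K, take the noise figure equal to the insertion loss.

Convert to linear (a loss of L dB is a gain of −L dB): F_i = 10^(NF_i/10), G_i = 10^(G_i,dB/10)
  Stage 1: F_1 = 10^(2.96/10) = 1.977, G_1 = 10^(−2.96/10) = 0.5058
  Stage 2: F_2 = 10^(3.85/10) = 2.427, G_2 = 10^(17.9/10) = 61.66
Friis cascade:
  F = 1.977 + (2.427 − 1)/0.5058 = 4.797
NF = 10 log₁₀(4.797) = 6.81 dB

6.81 dB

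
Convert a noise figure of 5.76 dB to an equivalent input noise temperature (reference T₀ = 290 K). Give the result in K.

F = 10^(5.76/10) = 3.76704
T_e = (F − 1)·T₀ = (3.76704 − 1) × 290 = 802 K

802 K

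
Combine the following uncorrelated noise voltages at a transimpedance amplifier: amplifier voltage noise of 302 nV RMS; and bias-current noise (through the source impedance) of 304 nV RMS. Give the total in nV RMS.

429 nV

Uncorrelated sources add in power (mean-square): V_tot = √(ΣV_i²)
V_tot = √[(3.02×10⁻⁷)² + (3.04×10⁻⁷)²] = 4.29×10⁻⁷ V = 429 nV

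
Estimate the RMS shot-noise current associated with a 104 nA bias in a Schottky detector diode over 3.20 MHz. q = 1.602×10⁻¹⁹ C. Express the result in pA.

327 pA

I_n = √(2qI·B)
2qI·B = 2 × 1.602×10⁻¹⁹ × 1.04×10⁻⁷ × 3.20×10⁶ = 1.07×10⁻¹⁹ A²
I_n = √(1.07×10⁻¹⁹) = 3.27×10⁻¹⁰ A = 327 pA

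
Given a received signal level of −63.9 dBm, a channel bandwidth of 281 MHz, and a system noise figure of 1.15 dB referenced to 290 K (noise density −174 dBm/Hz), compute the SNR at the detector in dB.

24.5 dB

Noise floor: N = −174 + 10 log₁₀(B) + NF
10 log₁₀(2.81×10⁸) = 84.49 dB
N = −174 + 84.49 + 1.15 = −88.36 dBm
SNR = P_sig − N = −63.9 − (−88.36) = 24.46 dB → 24.5 dB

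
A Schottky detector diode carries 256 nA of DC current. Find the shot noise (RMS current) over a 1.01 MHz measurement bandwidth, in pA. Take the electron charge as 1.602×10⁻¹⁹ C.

I_n = √(2qI·B)
2qI·B = 2 × 1.602×10⁻¹⁹ × 2.56×10⁻⁷ × 1.01×10⁶ = 8.28×10⁻²⁰ A²
I_n = √(8.28×10⁻²⁰) = 2.88×10⁻¹⁰ A = 288 pA

288 pA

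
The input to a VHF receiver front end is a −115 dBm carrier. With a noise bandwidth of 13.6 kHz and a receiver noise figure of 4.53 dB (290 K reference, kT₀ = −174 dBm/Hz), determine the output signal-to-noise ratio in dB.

Noise floor: N = −174 + 10 log₁₀(B) + NF
10 log₁₀(1.36×10⁴) = 41.34 dB
N = −174 + 41.34 + 4.53 = −128.13 dBm
SNR = P_sig − N = −115 − (−128.13) = 13.13 dB → 13.1 dB

13.1 dB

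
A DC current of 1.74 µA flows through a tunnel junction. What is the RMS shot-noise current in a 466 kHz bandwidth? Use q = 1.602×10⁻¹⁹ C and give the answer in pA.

I_n = √(2qI·B)
2qI·B = 2 × 1.602×10⁻¹⁹ × 1.74×10⁻⁶ × 4.66×10⁵ = 2.60×10⁻¹⁹ A²
I_n = √(2.60×10⁻¹⁹) = 5.10×10⁻¹⁰ A = 510 pA

510 pA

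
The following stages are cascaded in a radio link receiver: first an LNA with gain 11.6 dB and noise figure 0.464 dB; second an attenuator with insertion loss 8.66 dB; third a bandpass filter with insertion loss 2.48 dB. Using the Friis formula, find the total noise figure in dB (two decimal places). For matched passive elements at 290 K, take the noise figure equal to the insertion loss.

Convert to linear (a loss of L dB is a gain of −L dB): F_i = 10^(NF_i/10), G_i = 10^(G_i,dB/10)
  Stage 1: F_1 = 10^(0.464/10) = 1.113, G_1 = 10^(11.6/10) = 14.45
  Stage 2: F_2 = 10^(8.66/10) = 7.345, G_2 = 10^(−8.66/10) = 0.1361
  Stage 3: F_3 = 10^(2.48/10) = 1.770, G_3 = 10^(−2.48/10) = 0.5649
Friis cascade:
  F = 1.113 + (7.345 − 1)/14.45 + (1.770 − 1)/1.968 = 1.943
NF = 10 log₁₀(1.943) = 2.88 dB

2.88 dB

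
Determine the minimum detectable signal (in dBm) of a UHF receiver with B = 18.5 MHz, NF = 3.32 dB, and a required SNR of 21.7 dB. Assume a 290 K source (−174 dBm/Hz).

−76.3 dBm

Sensitivity = −174 + 10 log₁₀(B) + NF + SNR_min
= −174 + 72.67 + 3.32 + 21.7
= −76.31 dBm → −76.3 dBm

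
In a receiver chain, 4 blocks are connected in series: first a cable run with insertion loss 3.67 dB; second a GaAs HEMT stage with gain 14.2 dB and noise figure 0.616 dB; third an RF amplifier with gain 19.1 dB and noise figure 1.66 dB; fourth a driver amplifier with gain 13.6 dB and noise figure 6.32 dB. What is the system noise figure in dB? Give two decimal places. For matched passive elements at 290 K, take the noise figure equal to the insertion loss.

4.36 dB

Convert to linear (a loss of L dB is a gain of −L dB): F_i = 10^(NF_i/10), G_i = 10^(G_i,dB/10)
  Stage 1: F_1 = 10^(3.67/10) = 2.328, G_1 = 10^(−3.67/10) = 0.4295
  Stage 2: F_2 = 10^(0.616/10) = 1.152, G_2 = 10^(14.2/10) = 26.30
  Stage 3: F_3 = 10^(1.66/10) = 1.466, G_3 = 10^(19.1/10) = 81.28
  Stage 4: F_4 = 10^(6.32/10) = 4.285, G_4 = 10^(13.6/10) = 22.91
Friis cascade:
  F = 2.328 + (1.152 − 1)/0.4295 + (1.466 − 1)/11.30 + (4.285 − 1)/918.3 = 2.728
NF = 10 log₁₀(2.728) = 4.36 dB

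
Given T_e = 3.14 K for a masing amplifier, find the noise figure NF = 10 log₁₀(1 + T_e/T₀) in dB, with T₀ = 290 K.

0.047 dB

F = 1 + T_e/T₀ = 1 + 3.14/290 = 1.01083
NF = 10 log₁₀(1.01083) = 0.047 dB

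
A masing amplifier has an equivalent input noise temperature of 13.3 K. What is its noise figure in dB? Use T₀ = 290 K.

0.195 dB

F = 1 + T_e/T₀ = 1 + 13.3/290 = 1.04586
NF = 10 log₁₀(1.04586) = 0.195 dB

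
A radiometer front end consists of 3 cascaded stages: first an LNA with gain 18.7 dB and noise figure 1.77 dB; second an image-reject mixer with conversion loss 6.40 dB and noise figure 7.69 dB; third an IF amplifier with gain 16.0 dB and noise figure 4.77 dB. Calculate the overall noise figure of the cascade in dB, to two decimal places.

Convert to linear (a loss of L dB is a gain of −L dB): F_i = 10^(NF_i/10), G_i = 10^(G_i,dB/10)
  Stage 1: F_1 = 10^(1.77/10) = 1.503, G_1 = 10^(18.7/10) = 74.13
  Stage 2: F_2 = 10^(7.69/10) = 5.875, G_2 = 10^(−6.40/10) = 0.2291
  Stage 3: F_3 = 10^(4.77/10) = 2.999, G_3 = 10^(16.0/10) = 39.81
Friis cascade:
  F = 1.503 + (5.875 − 1)/74.13 + (2.999 − 1)/16.98 = 1.687
NF = 10 log₁₀(1.687) = 2.27 dB

2.27 dB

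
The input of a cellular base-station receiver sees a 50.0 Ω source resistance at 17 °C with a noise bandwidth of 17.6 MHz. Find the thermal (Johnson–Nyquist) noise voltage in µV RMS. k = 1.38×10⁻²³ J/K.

T = 17 °C + 273.15 = 290.15 K
V_n = √(4kTRB)
4kTRB = 4 × 1.38×10⁻²³ × 290.15 × 5.00×10¹ × 1.76×10⁷ = 1.41×10⁻¹¹ V²
V_n = √(1.41×10⁻¹¹) = 3.75×10⁻⁶ V = 3.75 µV

3.75 µV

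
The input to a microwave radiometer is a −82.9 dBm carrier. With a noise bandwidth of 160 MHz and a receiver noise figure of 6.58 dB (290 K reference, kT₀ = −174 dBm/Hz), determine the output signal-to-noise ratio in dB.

2.5 dB

Noise floor: N = −174 + 10 log₁₀(B) + NF
10 log₁₀(1.60×10⁸) = 82.04 dB
N = −174 + 82.04 + 6.58 = −85.38 dBm
SNR = P_sig − N = −82.9 − (−85.38) = 2.48 dB → 2.5 dB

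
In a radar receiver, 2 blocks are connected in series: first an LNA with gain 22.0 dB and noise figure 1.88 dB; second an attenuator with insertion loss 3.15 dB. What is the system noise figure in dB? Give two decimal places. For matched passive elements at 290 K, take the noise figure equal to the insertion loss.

1.90 dB

Convert to linear (a loss of L dB is a gain of −L dB): F_i = 10^(NF_i/10), G_i = 10^(G_i,dB/10)
  Stage 1: F_1 = 10^(1.88/10) = 1.542, G_1 = 10^(22.0/10) = 158.5
  Stage 2: F_2 = 10^(3.15/10) = 2.065, G_2 = 10^(−3.15/10) = 0.4842
Friis cascade:
  F = 1.542 + (2.065 − 1)/158.5 = 1.548
NF = 10 log₁₀(1.548) = 1.90 dB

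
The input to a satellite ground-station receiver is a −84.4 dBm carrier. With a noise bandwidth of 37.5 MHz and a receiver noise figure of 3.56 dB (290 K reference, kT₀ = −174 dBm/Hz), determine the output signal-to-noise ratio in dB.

Noise floor: N = −174 + 10 log₁₀(B) + NF
10 log₁₀(3.75×10⁷) = 75.74 dB
N = −174 + 75.74 + 3.56 = −94.70 dBm
SNR = P_sig − N = −84.4 − (−94.70) = 10.30 dB → 10.3 dB

10.3 dB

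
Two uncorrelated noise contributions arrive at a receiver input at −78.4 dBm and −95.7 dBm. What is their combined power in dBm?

−78.3 dBm

Convert to linear, add, convert back:
P₁ = 1.45×10⁻¹¹ W, P₂ = 2.69×10⁻¹³ W
P_tot = 1.47×10⁻¹¹ W → 10 log₁₀(P_tot / 10⁻³) = −78.3 dBm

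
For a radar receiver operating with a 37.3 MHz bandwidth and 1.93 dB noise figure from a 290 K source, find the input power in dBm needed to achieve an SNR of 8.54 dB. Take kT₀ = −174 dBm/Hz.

−87.8 dBm

Sensitivity = −174 + 10 log₁₀(B) + NF + SNR_min
= −174 + 75.72 + 1.93 + 8.54
= −87.81 dBm → −87.8 dBm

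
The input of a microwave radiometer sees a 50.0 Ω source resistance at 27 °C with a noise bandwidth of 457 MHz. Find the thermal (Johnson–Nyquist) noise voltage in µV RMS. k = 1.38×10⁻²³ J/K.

19.5 µV

T = 27 °C + 273.15 = 300.15 K
V_n = √(4kTRB)
4kTRB = 4 × 1.38×10⁻²³ × 300.15 × 5.00×10¹ × 4.57×10⁸ = 3.79×10⁻¹⁰ V²
V_n = √(3.79×10⁻¹⁰) = 1.95×10⁻⁵ V = 19.5 µV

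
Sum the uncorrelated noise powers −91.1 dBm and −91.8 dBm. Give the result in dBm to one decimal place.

Convert to linear, add, convert back:
P₁ = 7.76×10⁻¹³ W, P₂ = 6.61×10⁻¹³ W
P_tot = 1.44×10⁻¹² W → 10 log₁₀(P_tot / 10⁻³) = −88.4 dBm

−88.4 dBm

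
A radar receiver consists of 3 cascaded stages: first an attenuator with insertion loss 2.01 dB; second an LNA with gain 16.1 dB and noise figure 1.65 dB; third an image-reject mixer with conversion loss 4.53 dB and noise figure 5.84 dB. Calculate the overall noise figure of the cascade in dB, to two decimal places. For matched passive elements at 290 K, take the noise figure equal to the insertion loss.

Convert to linear (a loss of L dB is a gain of −L dB): F_i = 10^(NF_i/10), G_i = 10^(G_i,dB/10)
  Stage 1: F_1 = 10^(2.01/10) = 1.589, G_1 = 10^(−2.01/10) = 0.6295
  Stage 2: F_2 = 10^(1.65/10) = 1.462, G_2 = 10^(16.1/10) = 40.74
  Stage 3: F_3 = 10^(5.84/10) = 3.837, G_3 = 10^(−4.53/10) = 0.3524
Friis cascade:
  F = 1.589 + (1.462 − 1)/0.6295 + (3.837 − 1)/25.64 = 2.433
NF = 10 log₁₀(2.433) = 3.86 dB

3.86 dB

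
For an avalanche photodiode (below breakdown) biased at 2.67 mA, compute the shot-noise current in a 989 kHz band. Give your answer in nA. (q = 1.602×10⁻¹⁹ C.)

I_n = √(2qI·B)
2qI·B = 2 × 1.602×10⁻¹⁹ × 2.67×10⁻³ × 9.89×10⁵ = 8.46×10⁻¹⁶ A²
I_n = √(8.46×10⁻¹⁶) = 2.91×10⁻⁸ A = 29.1 nA

29.1 nA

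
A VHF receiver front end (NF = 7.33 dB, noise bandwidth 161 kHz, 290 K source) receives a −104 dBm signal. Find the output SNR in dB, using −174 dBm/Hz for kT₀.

Noise floor: N = −174 + 10 log₁₀(B) + NF
10 log₁₀(1.61×10⁵) = 52.07 dB
N = −174 + 52.07 + 7.33 = −114.60 dBm
SNR = P_sig − N = −104 − (−114.60) = 10.60 dB → 10.6 dB

10.6 dB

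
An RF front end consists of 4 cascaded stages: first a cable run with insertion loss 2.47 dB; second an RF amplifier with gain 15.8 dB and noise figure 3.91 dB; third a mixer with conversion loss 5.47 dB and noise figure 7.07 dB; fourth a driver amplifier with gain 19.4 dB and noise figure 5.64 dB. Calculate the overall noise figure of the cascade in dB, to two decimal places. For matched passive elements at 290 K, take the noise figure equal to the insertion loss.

6.96 dB

Convert to linear (a loss of L dB is a gain of −L dB): F_i = 10^(NF_i/10), G_i = 10^(G_i,dB/10)
  Stage 1: F_1 = 10^(2.47/10) = 1.766, G_1 = 10^(−2.47/10) = 0.5662
  Stage 2: F_2 = 10^(3.91/10) = 2.460, G_2 = 10^(15.8/10) = 38.02
  Stage 3: F_3 = 10^(7.07/10) = 5.093, G_3 = 10^(−5.47/10) = 0.2838
  Stage 4: F_4 = 10^(5.64/10) = 3.664, G_4 = 10^(19.4/10) = 87.10
Friis cascade:
  F = 1.766 + (2.460 − 1)/0.5662 + (5.093 − 1)/21.53 + (3.664 − 1)/6.109 = 4.971
NF = 10 log₁₀(4.971) = 6.96 dB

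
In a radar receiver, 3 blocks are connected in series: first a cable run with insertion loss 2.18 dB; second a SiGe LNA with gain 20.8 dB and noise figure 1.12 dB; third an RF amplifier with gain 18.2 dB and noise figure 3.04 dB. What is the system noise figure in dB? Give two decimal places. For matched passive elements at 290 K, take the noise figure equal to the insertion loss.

3.33 dB

Convert to linear (a loss of L dB is a gain of −L dB): F_i = 10^(NF_i/10), G_i = 10^(G_i,dB/10)
  Stage 1: F_1 = 10^(2.18/10) = 1.652, G_1 = 10^(−2.18/10) = 0.6053
  Stage 2: F_2 = 10^(1.12/10) = 1.294, G_2 = 10^(20.8/10) = 120.2
  Stage 3: F_3 = 10^(3.04/10) = 2.014, G_3 = 10^(18.2/10) = 66.07
Friis cascade:
  F = 1.652 + (1.294 − 1)/0.6053 + (2.014 − 1)/72.78 = 2.152
NF = 10 log₁₀(2.152) = 3.33 dB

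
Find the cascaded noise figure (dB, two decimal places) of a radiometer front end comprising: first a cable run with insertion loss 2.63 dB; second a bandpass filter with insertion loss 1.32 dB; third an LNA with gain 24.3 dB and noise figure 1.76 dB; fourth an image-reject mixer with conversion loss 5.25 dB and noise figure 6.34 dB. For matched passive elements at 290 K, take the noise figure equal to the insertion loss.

5.75 dB

Convert to linear (a loss of L dB is a gain of −L dB): F_i = 10^(NF_i/10), G_i = 10^(G_i,dB/10)
  Stage 1: F_1 = 10^(2.63/10) = 1.832, G_1 = 10^(−2.63/10) = 0.5458
  Stage 2: F_2 = 10^(1.32/10) = 1.355, G_2 = 10^(−1.32/10) = 0.7379
  Stage 3: F_3 = 10^(1.76/10) = 1.500, G_3 = 10^(24.3/10) = 269.2
  Stage 4: F_4 = 10^(6.34/10) = 4.305, G_4 = 10^(−5.25/10) = 0.2985
Friis cascade:
  F = 1.832 + (1.355 − 1)/0.5458 + (1.500 − 1)/0.4027 + (4.305 − 1)/108.4 = 3.754
NF = 10 log₁₀(3.754) = 5.75 dB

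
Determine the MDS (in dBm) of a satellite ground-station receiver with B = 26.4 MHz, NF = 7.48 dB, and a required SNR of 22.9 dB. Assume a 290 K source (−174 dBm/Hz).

−69.4 dBm

Sensitivity = −174 + 10 log₁₀(B) + NF + SNR_min
= −174 + 74.22 + 7.48 + 22.9
= −69.40 dBm → −69.4 dBm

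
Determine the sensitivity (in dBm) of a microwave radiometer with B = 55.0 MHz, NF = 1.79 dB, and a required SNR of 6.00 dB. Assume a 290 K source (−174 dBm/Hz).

Sensitivity = −174 + 10 log₁₀(B) + NF + SNR_min
= −174 + 77.4 + 1.79 + 6.00
= −88.81 dBm → −88.8 dBm

−88.8 dBm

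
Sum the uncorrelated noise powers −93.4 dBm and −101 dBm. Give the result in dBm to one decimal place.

Convert to linear, add, convert back:
P₁ = 4.57×10⁻¹³ W, P₂ = 7.94×10⁻¹⁴ W
P_tot = 5.37×10⁻¹³ W → 10 log₁₀(P_tot / 10⁻³) = −92.7 dBm

−92.7 dBm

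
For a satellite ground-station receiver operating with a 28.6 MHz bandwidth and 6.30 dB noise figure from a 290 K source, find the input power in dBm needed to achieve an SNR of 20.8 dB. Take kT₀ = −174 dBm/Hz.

Sensitivity = −174 + 10 log₁₀(B) + NF + SNR_min
= −174 + 74.56 + 6.30 + 20.8
= −72.34 dBm → −72.3 dBm

−72.3 dBm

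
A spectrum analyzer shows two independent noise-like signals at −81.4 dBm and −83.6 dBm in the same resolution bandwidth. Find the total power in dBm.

Convert to linear, add, convert back:
P₁ = 7.24×10⁻¹² W, P₂ = 4.37×10⁻¹² W
P_tot = 1.16×10⁻¹¹ W → 10 log₁₀(P_tot / 10⁻³) = −79.4 dBm

−79.4 dBm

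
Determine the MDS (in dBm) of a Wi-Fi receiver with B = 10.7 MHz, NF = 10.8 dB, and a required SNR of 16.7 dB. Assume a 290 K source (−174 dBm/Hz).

−76.2 dBm

Sensitivity = −174 + 10 log₁₀(B) + NF + SNR_min
= −174 + 70.29 + 10.8 + 16.7
= −76.21 dBm → −76.2 dBm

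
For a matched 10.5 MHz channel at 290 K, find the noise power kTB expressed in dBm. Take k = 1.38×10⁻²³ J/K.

−103.8 dBm

P_n = kTB = 1.38×10⁻²³ × 290 × 1.05×10⁷ = 4.20×10⁻¹⁴ W
In dBm: 10 log₁₀(4.20×10⁻¹⁴ / 10⁻³) = −103.8 dBm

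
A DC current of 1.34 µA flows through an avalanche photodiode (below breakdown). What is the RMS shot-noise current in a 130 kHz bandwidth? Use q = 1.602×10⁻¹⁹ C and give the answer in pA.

I_n = √(2qI·B)
2qI·B = 2 × 1.602×10⁻¹⁹ × 1.34×10⁻⁶ × 1.30×10⁵ = 5.58×10⁻²⁰ A²
I_n = √(5.58×10⁻²⁰) = 2.36×10⁻¹⁰ A = 236 pA

236 pA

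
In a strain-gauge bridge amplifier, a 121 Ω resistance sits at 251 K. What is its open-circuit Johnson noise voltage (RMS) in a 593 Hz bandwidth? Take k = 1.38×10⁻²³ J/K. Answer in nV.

V_n = √(4kTRB)
4kTRB = 4 × 1.38×10⁻²³ × 251 × 1.21×10² × 5.93×10² = 9.94×10⁻¹⁶ V²
V_n = √(9.94×10⁻¹⁶) = 3.15×10⁻⁸ V = 31.5 nV

31.5 nV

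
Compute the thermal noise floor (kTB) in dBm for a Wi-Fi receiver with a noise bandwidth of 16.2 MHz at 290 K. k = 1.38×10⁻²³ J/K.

−101.9 dBm

P_n = kTB = 1.38×10⁻²³ × 290 × 1.62×10⁷ = 6.48×10⁻¹⁴ W
In dBm: 10 log₁₀(6.48×10⁻¹⁴ / 10⁻³) = −101.9 dBm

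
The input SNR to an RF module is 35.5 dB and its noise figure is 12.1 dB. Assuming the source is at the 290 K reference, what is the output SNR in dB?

23.4 dB

By definition F = SNR_in/SNR_out, so in dB: SNR_out = SNR_in − NF
SNR_out = 35.5 − 12.1 = 23.4 dB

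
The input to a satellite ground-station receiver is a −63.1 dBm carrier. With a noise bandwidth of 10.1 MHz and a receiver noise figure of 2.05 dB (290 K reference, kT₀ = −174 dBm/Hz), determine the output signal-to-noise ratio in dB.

38.8 dB

Noise floor: N = −174 + 10 log₁₀(B) + NF
10 log₁₀(1.01×10⁷) = 70.04 dB
N = −174 + 70.04 + 2.05 = −101.91 dBm
SNR = P_sig − N = −63.1 − (−101.91) = 38.81 dB → 38.8 dB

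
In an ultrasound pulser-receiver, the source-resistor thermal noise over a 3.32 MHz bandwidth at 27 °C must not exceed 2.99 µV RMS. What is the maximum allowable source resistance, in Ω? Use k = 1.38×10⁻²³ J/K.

T = 27 °C + 273.15 = 300.15 K
Johnson–Nyquist: V_n = √(4kTRB) ⇒ R = V_n² / (4kTB)
4kTB = 4 × 1.38×10⁻²³ × 300.15 × 3.32×10⁶ = 5.50×10⁻¹⁴
R = (2.99×10⁻⁶)² / 5.50×10⁻¹⁴ = 1.63×10² Ω = 163 Ω

163 Ω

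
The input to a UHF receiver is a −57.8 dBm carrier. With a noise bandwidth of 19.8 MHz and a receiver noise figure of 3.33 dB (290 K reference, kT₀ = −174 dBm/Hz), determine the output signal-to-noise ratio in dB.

39.9 dB

Noise floor: N = −174 + 10 log₁₀(B) + NF
10 log₁₀(1.98×10⁷) = 72.97 dB
N = −174 + 72.97 + 3.33 = −97.70 dBm
SNR = P_sig − N = −57.8 − (−97.70) = 39.90 dB → 39.9 dB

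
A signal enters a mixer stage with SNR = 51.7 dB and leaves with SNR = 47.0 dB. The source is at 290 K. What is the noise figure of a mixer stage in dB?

NF (dB) = SNR_in(dB) − SNR_out(dB) when the source is at T₀
NF = 51.7 − 47.0 = 4.7 dB

4.7 dB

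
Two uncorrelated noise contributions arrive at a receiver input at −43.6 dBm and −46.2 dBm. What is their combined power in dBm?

Convert to linear, add, convert back:
P₁ = 4.37×10⁻⁸ W, P₂ = 2.40×10⁻⁸ W
P_tot = 6.76×10⁻⁸ W → 10 log₁₀(P_tot / 10⁻³) = −41.7 dBm

−41.7 dBm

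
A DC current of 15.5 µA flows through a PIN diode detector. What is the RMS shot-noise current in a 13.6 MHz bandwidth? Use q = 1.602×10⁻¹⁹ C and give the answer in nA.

I_n = √(2qI·B)
2qI·B = 2 × 1.602×10⁻¹⁹ × 1.55×10⁻⁵ × 1.36×10⁷ = 6.75×10⁻¹⁷ A²
I_n = √(6.75×10⁻¹⁷) = 8.22×10⁻⁹ A = 8.22 nA

8.22 nA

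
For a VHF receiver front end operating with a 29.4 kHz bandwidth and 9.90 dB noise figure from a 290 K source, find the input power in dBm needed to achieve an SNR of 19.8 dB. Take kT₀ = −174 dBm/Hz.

−99.6 dBm

Sensitivity = −174 + 10 log₁₀(B) + NF + SNR_min
= −174 + 44.68 + 9.90 + 19.8
= −99.62 dBm → −99.6 dBm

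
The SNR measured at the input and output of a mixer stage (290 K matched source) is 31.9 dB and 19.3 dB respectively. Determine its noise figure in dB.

NF (dB) = SNR_in(dB) − SNR_out(dB) when the source is at T₀
NF = 31.9 − 19.3 = 12.6 dB

12.6 dB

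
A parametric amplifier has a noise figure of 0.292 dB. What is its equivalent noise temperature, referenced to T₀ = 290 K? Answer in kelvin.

F = 10^(0.292/10) = 1.06955
T_e = (F − 1)·T₀ = (1.06955 − 1) × 290 = 20.2 K

20.2 K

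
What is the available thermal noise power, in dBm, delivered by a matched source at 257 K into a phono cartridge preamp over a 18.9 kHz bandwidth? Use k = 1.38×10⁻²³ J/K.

−131.7 dBm

P_n = kTB = 1.38×10⁻²³ × 257 × 1.89×10⁴ = 6.70×10⁻¹⁷ W
In dBm: 10 log₁₀(6.70×10⁻¹⁷ / 10⁻³) = −131.7 dBm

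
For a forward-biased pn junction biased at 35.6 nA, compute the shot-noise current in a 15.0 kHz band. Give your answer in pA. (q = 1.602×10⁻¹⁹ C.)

13.1 pA

I_n = √(2qI·B)
2qI·B = 2 × 1.602×10⁻¹⁹ × 3.56×10⁻⁸ × 1.50×10⁴ = 1.71×10⁻²² A²
I_n = √(1.71×10⁻²²) = 1.31×10⁻¹¹ A = 13.1 pA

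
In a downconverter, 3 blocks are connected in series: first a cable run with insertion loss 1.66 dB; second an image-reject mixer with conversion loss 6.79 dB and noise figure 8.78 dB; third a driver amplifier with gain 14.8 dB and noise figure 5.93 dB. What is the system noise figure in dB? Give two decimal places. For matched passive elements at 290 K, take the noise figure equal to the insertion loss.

Convert to linear (a loss of L dB is a gain of −L dB): F_i = 10^(NF_i/10), G_i = 10^(G_i,dB/10)
  Stage 1: F_1 = 10^(1.66/10) = 1.466, G_1 = 10^(−1.66/10) = 0.6823
  Stage 2: F_2 = 10^(8.78/10) = 7.551, G_2 = 10^(−6.79/10) = 0.2094
  Stage 3: F_3 = 10^(5.93/10) = 3.917, G_3 = 10^(14.8/10) = 30.20
Friis cascade:
  F = 1.466 + (7.551 − 1)/0.6823 + (3.917 − 1)/0.1429 = 31.48
NF = 10 log₁₀(31.48) = 14.98 dB

14.98 dB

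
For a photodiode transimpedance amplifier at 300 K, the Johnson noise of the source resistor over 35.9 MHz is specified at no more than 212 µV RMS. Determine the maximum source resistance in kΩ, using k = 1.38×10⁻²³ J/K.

Johnson–Nyquist: V_n = √(4kTRB) ⇒ R = V_n² / (4kTB)
4kTB = 4 × 1.38×10⁻²³ × 300 × 3.59×10⁷ = 5.95×10⁻¹³
R = (2.12×10⁻⁴)² / 5.95×10⁻¹³ = 7.56×10⁴ Ω = 75.6 kΩ

75.6 kΩ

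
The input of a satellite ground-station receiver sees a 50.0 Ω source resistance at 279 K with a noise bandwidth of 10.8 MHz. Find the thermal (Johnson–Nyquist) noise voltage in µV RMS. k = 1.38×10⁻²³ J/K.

2.88 µV

V_n = √(4kTRB)
4kTRB = 4 × 1.38×10⁻²³ × 279 × 5.00×10¹ × 1.08×10⁷ = 8.32×10⁻¹² V²
V_n = √(8.32×10⁻¹²) = 2.88×10⁻⁶ V = 2.88 µV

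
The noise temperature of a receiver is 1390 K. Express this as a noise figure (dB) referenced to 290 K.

7.63 dB

F = 1 + T_e/T₀ = 1 + 1390/290 = 5.7931
NF = 10 log₁₀(5.7931) = 7.63 dB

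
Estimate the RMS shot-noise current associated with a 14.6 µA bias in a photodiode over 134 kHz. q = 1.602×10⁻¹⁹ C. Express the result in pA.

I_n = √(2qI·B)
2qI·B = 2 × 1.602×10⁻¹⁹ × 1.46×10⁻⁵ × 1.34×10⁵ = 6.27×10⁻¹⁹ A²
I_n = √(6.27×10⁻¹⁹) = 7.92×10⁻¹⁰ A = 792 pA

792 pA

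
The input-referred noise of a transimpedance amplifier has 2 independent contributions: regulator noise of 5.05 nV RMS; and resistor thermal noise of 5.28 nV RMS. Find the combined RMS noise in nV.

Uncorrelated sources add in power (mean-square): V_tot = √(ΣV_i²)
V_tot = √[(5.05×10⁻⁹)² + (5.28×10⁻⁹)²] = 7.31×10⁻⁹ V = 7.31 nV

7.31 nV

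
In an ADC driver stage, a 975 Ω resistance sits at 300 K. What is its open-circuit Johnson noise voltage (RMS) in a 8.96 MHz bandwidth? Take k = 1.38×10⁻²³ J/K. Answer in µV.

12.0 µV

V_n = √(4kTRB)
4kTRB = 4 × 1.38×10⁻²³ × 300 × 9.75×10² × 8.96×10⁶ = 1.45×10⁻¹⁰ V²
V_n = √(1.45×10⁻¹⁰) = 1.20×10⁻⁵ V = 12.0 µV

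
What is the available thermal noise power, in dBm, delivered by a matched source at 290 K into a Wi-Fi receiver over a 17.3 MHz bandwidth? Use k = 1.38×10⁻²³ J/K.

P_n = kTB = 1.38×10⁻²³ × 290 × 1.73×10⁷ = 6.92×10⁻¹⁴ W
In dBm: 10 log₁₀(6.92×10⁻¹⁴ / 10⁻³) = −101.6 dBm

−101.6 dBm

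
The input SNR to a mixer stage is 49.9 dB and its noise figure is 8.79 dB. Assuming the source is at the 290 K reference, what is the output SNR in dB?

41.11 dB

By definition F = SNR_in/SNR_out, so in dB: SNR_out = SNR_in − NF
SNR_out = 49.9 − 8.79 = 41.11 dB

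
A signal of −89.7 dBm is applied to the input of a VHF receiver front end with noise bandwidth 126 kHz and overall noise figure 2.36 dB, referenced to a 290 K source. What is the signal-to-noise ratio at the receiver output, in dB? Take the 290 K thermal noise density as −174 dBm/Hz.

Noise floor: N = −174 + 10 log₁₀(B) + NF
10 log₁₀(1.26×10⁵) = 51 dB
N = −174 + 51 + 2.36 = −120.64 dBm
SNR = P_sig − N = −89.7 − (−120.64) = 30.94 dB → 30.9 dB

30.9 dB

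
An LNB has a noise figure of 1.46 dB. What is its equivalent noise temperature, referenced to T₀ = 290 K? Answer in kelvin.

F = 10^(1.46/10) = 1.39959
T_e = (F − 1)·T₀ = (1.39959 − 1) × 290 = 116 K

116 K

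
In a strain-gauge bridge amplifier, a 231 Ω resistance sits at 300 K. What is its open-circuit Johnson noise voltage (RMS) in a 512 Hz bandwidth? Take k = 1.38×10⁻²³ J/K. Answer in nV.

44.3 nV

V_n = √(4kTRB)
4kTRB = 4 × 1.38×10⁻²³ × 300 × 2.31×10² × 5.12×10² = 1.96×10⁻¹⁵ V²
V_n = √(1.96×10⁻¹⁵) = 4.43×10⁻⁸ V = 44.3 nV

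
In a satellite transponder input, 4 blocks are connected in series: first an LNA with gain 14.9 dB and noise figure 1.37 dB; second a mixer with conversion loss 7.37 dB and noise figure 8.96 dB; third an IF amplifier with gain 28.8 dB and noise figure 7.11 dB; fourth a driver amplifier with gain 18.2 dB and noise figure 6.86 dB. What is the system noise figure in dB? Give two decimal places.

3.66 dB

Convert to linear (a loss of L dB is a gain of −L dB): F_i = 10^(NF_i/10), G_i = 10^(G_i,dB/10)
  Stage 1: F_1 = 10^(1.37/10) = 1.371, G_1 = 10^(14.9/10) = 30.90
  Stage 2: F_2 = 10^(8.96/10) = 7.870, G_2 = 10^(−7.37/10) = 0.1832
  Stage 3: F_3 = 10^(7.11/10) = 5.140, G_3 = 10^(28.8/10) = 758.6
  Stage 4: F_4 = 10^(6.86/10) = 4.853, G_4 = 10^(18.2/10) = 66.07
Friis cascade:
  F = 1.371 + (7.870 − 1)/30.90 + (5.140 − 1)/5.662 + (4.853 − 1)/4295 = 2.325
NF = 10 log₁₀(2.325) = 3.66 dB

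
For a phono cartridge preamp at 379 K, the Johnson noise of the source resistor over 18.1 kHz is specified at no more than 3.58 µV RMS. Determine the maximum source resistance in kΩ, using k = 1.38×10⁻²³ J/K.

33.8 kΩ

Johnson–Nyquist: V_n = √(4kTRB) ⇒ R = V_n² / (4kTB)
4kTB = 4 × 1.38×10⁻²³ × 379 × 1.81×10⁴ = 3.79×10⁻¹⁶
R = (3.58×10⁻⁶)² / 3.79×10⁻¹⁶ = 3.38×10⁴ Ω = 33.8 kΩ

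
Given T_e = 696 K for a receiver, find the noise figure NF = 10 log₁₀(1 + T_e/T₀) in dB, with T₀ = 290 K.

5.31 dB

F = 1 + T_e/T₀ = 1 + 696/290 = 3.4
NF = 10 log₁₀(3.4) = 5.31 dB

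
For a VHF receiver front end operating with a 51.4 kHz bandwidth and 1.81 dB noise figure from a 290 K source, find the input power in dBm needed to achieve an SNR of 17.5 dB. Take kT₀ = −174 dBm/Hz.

Sensitivity = −174 + 10 log₁₀(B) + NF + SNR_min
= −174 + 47.11 + 1.81 + 17.5
= −107.58 dBm → −107.6 dBm

−107.6 dBm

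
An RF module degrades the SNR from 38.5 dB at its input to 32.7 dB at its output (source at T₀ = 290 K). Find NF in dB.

NF (dB) = SNR_in(dB) − SNR_out(dB) when the source is at T₀
NF = 38.5 − 32.7 = 5.8 dB

5.8 dB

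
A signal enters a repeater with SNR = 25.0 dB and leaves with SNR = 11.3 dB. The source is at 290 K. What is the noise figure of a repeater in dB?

13.7 dB

NF (dB) = SNR_in(dB) − SNR_out(dB) when the source is at T₀
NF = 25.0 − 11.3 = 13.7 dB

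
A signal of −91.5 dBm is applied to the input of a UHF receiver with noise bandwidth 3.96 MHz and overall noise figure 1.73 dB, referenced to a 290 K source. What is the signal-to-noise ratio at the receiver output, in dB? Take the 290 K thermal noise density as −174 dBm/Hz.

Noise floor: N = −174 + 10 log₁₀(B) + NF
10 log₁₀(3.96×10⁶) = 65.98 dB
N = −174 + 65.98 + 1.73 = −106.29 dBm
SNR = P_sig − N = −91.5 − (−106.29) = 14.79 dB → 14.8 dB

14.8 dB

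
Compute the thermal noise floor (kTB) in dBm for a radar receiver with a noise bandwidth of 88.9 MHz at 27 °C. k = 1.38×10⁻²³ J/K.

T = 27 °C + 273.15 = 300.15 K
P_n = kTB = 1.38×10⁻²³ × 300.15 × 8.89×10⁷ = 3.68×10⁻¹³ W
In dBm: 10 log₁₀(3.68×10⁻¹³ / 10⁻³) = −94.3 dBm

−94.3 dBm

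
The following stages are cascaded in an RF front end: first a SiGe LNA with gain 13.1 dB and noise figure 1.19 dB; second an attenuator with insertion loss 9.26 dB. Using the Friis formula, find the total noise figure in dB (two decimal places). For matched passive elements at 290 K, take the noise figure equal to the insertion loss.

2.25 dB

Convert to linear (a loss of L dB is a gain of −L dB): F_i = 10^(NF_i/10), G_i = 10^(G_i,dB/10)
  Stage 1: F_1 = 10^(1.19/10) = 1.315, G_1 = 10^(13.1/10) = 20.42
  Stage 2: F_2 = 10^(9.26/10) = 8.433, G_2 = 10^(−9.26/10) = 0.1186
Friis cascade:
  F = 1.315 + (8.433 − 1)/20.42 = 1.679
NF = 10 log₁₀(1.679) = 2.25 dB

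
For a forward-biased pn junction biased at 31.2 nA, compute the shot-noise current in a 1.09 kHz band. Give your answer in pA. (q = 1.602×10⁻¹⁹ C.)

I_n = √(2qI·B)
2qI·B = 2 × 1.602×10⁻¹⁹ × 3.12×10⁻⁸ × 1.09×10³ = 1.09×10⁻²³ A²
I_n = √(1.09×10⁻²³) = 3.30×10⁻¹² A = 3.30 pA

3.30 pA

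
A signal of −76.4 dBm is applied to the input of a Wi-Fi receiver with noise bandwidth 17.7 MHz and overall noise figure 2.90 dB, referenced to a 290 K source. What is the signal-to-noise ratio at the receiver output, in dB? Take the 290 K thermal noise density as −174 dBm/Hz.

22.2 dB

Noise floor: N = −174 + 10 log₁₀(B) + NF
10 log₁₀(1.77×10⁷) = 72.48 dB
N = −174 + 72.48 + 2.90 = −98.62 dBm
SNR = P_sig − N = −76.4 − (−98.62) = 22.22 dB → 22.2 dB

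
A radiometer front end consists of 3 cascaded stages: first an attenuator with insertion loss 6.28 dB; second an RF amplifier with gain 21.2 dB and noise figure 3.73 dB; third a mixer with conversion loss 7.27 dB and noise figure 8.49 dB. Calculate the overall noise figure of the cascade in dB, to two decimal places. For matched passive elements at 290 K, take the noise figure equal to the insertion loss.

10.09 dB

Convert to linear (a loss of L dB is a gain of −L dB): F_i = 10^(NF_i/10), G_i = 10^(G_i,dB/10)
  Stage 1: F_1 = 10^(6.28/10) = 4.246, G_1 = 10^(−6.28/10) = 0.2355
  Stage 2: F_2 = 10^(3.73/10) = 2.360, G_2 = 10^(21.2/10) = 131.8
  Stage 3: F_3 = 10^(8.49/10) = 7.063, G_3 = 10^(−7.27/10) = 0.1875
Friis cascade:
  F = 4.246 + (2.360 − 1)/0.2355 + (7.063 − 1)/31.05 = 10.22
NF = 10 log₁₀(10.22) = 10.09 dB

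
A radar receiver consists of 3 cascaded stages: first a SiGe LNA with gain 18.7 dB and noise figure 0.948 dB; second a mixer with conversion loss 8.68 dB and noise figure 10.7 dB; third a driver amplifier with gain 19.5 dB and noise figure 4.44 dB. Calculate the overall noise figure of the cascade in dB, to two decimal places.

Convert to linear (a loss of L dB is a gain of −L dB): F_i = 10^(NF_i/10), G_i = 10^(G_i,dB/10)
  Stage 1: F_1 = 10^(0.948/10) = 1.244, G_1 = 10^(18.7/10) = 74.13
  Stage 2: F_2 = 10^(10.7/10) = 11.75, G_2 = 10^(−8.68/10) = 0.1355
  Stage 3: F_3 = 10^(4.44/10) = 2.780, G_3 = 10^(19.5/10) = 89.13
Friis cascade:
  F = 1.244 + (11.75 − 1)/74.13 + (2.780 − 1)/10.05 = 1.566
NF = 10 log₁₀(1.566) = 1.95 dB

1.95 dB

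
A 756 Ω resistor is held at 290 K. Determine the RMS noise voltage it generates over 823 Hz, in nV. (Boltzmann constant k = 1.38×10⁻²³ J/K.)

V_n = √(4kTRB)
4kTRB = 4 × 1.38×10⁻²³ × 290 × 7.56×10² × 8.23×10² = 9.96×10⁻¹⁵ V²
V_n = √(9.96×10⁻¹⁵) = 9.98×10⁻⁸ V = 99.8 nV

99.8 nV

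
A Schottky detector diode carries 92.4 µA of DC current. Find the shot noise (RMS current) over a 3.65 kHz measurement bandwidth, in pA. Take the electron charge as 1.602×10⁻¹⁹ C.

329 pA

I_n = √(2qI·B)
2qI·B = 2 × 1.602×10⁻¹⁹ × 9.24×10⁻⁵ × 3.65×10³ = 1.08×10⁻¹⁹ A²
I_n = √(1.08×10⁻¹⁹) = 3.29×10⁻¹⁰ A = 329 pA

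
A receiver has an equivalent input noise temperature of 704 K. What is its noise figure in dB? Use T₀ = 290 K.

5.35 dB

F = 1 + T_e/T₀ = 1 + 704/290 = 3.42759
NF = 10 log₁₀(3.42759) = 5.35 dB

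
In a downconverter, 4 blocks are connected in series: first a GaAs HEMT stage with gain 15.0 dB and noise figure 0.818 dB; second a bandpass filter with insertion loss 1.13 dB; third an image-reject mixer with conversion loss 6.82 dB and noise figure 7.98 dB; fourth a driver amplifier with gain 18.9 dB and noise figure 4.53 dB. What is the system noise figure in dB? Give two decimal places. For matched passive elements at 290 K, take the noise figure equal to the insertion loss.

2.54 dB

Convert to linear (a loss of L dB is a gain of −L dB): F_i = 10^(NF_i/10), G_i = 10^(G_i,dB/10)
  Stage 1: F_1 = 10^(0.818/10) = 1.207, G_1 = 10^(15.0/10) = 31.62
  Stage 2: F_2 = 10^(1.13/10) = 1.297, G_2 = 10^(−1.13/10) = 0.7709
  Stage 3: F_3 = 10^(7.98/10) = 6.281, G_3 = 10^(−6.82/10) = 0.2080
  Stage 4: F_4 = 10^(4.53/10) = 2.838, G_4 = 10^(18.9/10) = 77.62
Friis cascade:
  F = 1.207 + (1.297 − 1)/31.62 + (6.281 − 1)/24.38 + (2.838 − 1)/5.070 = 1.796
NF = 10 log₁₀(1.796) = 2.54 dB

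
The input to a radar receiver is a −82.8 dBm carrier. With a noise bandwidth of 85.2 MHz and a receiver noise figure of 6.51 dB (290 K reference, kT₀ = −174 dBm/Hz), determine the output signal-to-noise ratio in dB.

Noise floor: N = −174 + 10 log₁₀(B) + NF
10 log₁₀(8.52×10⁷) = 79.3 dB
N = −174 + 79.3 + 6.51 = −88.19 dBm
SNR = P_sig − N = −82.8 − (−88.19) = 5.39 dB → 5.4 dB

5.4 dB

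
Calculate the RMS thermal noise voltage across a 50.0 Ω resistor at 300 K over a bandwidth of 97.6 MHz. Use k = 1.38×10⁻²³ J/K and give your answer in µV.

8.99 µV

V_n = √(4kTRB)
4kTRB = 4 × 1.38×10⁻²³ × 300 × 5.00×10¹ × 9.76×10⁷ = 8.08×10⁻¹¹ V²
V_n = √(8.08×10⁻¹¹) = 8.99×10⁻⁶ V = 8.99 µV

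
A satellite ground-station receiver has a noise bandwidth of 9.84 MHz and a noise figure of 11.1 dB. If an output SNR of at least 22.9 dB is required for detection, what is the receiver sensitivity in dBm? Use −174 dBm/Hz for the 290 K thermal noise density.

Sensitivity = −174 + 10 log₁₀(B) + NF + SNR_min
= −174 + 69.93 + 11.1 + 22.9
= −70.07 dBm → −70.1 dBm

−70.1 dBm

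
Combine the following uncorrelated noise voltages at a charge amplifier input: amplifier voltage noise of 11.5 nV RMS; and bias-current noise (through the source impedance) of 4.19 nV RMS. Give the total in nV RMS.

12.2 nV

Uncorrelated sources add in power (mean-square): V_tot = √(ΣV_i²)
V_tot = √[(1.15×10⁻⁸)² + (4.19×10⁻⁹)²] = 1.22×10⁻⁸ V = 12.2 nV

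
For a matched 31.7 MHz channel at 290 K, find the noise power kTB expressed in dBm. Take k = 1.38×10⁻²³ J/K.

P_n = kTB = 1.38×10⁻²³ × 290 × 3.17×10⁷ = 1.27×10⁻¹³ W
In dBm: 10 log₁₀(1.27×10⁻¹³ / 10⁻³) = −99.0 dBm

−99.0 dBm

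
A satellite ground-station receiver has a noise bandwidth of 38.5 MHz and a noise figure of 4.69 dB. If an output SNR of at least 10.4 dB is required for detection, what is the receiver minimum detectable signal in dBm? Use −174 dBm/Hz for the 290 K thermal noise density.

−83.1 dBm

Sensitivity = −174 + 10 log₁₀(B) + NF + SNR_min
= −174 + 75.85 + 4.69 + 10.4
= −83.06 dBm → −83.1 dBm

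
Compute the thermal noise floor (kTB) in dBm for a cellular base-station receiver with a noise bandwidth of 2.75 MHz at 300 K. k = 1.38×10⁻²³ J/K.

P_n = kTB = 1.38×10⁻²³ × 300 × 2.75×10⁶ = 1.14×10⁻¹⁴ W
In dBm: 10 log₁₀(1.14×10⁻¹⁴ / 10⁻³) = −109.4 dBm

−109.4 dBm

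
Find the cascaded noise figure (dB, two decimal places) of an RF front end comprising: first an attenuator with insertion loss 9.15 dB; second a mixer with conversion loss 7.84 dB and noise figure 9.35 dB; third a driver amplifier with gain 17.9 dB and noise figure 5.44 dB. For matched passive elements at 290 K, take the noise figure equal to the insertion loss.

22.92 dB

Convert to linear (a loss of L dB is a gain of −L dB): F_i = 10^(NF_i/10), G_i = 10^(G_i,dB/10)
  Stage 1: F_1 = 10^(9.15/10) = 8.222, G_1 = 10^(−9.15/10) = 0.1216
  Stage 2: F_2 = 10^(9.35/10) = 8.610, G_2 = 10^(−7.84/10) = 0.1644
  Stage 3: F_3 = 10^(5.44/10) = 3.499, G_3 = 10^(17.9/10) = 61.66
Friis cascade:
  F = 8.222 + (8.610 − 1)/0.1216 + (3.499 − 1)/0.02000 = 195.8
NF = 10 log₁₀(195.8) = 22.92 dB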